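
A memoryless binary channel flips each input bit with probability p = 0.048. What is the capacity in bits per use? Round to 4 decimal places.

Binary symmetric channel: C = 1 − h₂(ε) where h₂ is the binary entropy function.
h₂(0.048) = −0.048·log₂0.048 − 0.952·log₂0.952 = 0.2778.
C = 1 − 0.2778 = 0.7222 bits per channel use.

0.7222 bits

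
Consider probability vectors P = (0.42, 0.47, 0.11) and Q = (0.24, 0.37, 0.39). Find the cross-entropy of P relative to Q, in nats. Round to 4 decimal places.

1.1703 nats

H(P,Q) = −Σ p·ln q.
  −0.42·ln(0.24) = 0.59939
  −0.47·ln(0.37) = 0.46730
  −0.11·ln(0.39) = 0.10358
H(P,Q) = 1.1703 nats.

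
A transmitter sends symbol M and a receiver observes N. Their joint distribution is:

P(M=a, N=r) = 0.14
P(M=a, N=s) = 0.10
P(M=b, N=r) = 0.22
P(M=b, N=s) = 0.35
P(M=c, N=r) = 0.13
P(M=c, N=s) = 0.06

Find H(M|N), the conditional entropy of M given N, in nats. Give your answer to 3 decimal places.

Chain rule: H(M|N) = H(M,N) − H(N).
Marginals: p(M) = (0.2400, 0.5700, 0.1900), p(N) = (0.4900, 0.5100).
H(M,N) = 1.6401 nats; H(N) = 0.6929 nats.
H(M|N) = 1.6401 − 0.6929 = 0.947 nats.

0.947 nats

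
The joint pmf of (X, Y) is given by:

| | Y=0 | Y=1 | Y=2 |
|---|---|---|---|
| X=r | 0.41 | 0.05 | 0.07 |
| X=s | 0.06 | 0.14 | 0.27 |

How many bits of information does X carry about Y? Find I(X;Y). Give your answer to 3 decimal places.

0.331 bits

Marginals: p(X) = (0.5300, 0.4700), p(Y) = (0.4700, 0.1900, 0.3400).
I(X;Y) = Σ p(x,y)·log₂[p(x,y)/(p(x)p(y))].
  (r,0): 0.41·log₂(1.6459) = 0.2947
  (r,1): 0.05·log₂(0.4965) = -0.0505
  (r,2): 0.07·log₂(0.3885) = -0.0955
  (s,0): 0.06·log₂(0.2716) = -0.1128
  (s,1): 0.14·log₂(1.5677) = 0.0908
  (s,2): 0.27·log₂(1.6896) = 0.2043
Sum = 0.331 bits.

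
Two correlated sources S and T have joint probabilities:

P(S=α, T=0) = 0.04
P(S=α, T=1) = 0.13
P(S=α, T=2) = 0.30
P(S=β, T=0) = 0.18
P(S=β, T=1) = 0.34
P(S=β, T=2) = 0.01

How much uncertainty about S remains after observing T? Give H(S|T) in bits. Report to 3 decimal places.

0.614 bits

Marginals: p(S) = (0.4700, 0.5300), p(T) = (0.2200, 0.4700, 0.3100).
H(S|T) = Σ p(T) · H(S|T=·).
  T=0: p=0.2200, H(S|T=0) = 0.6840
  T=1: p=0.4700, H(S|T=1) = 0.8508
  T=2: p=0.3100, H(S|T=2) = 0.2056
Weighted sum = 0.614 bits.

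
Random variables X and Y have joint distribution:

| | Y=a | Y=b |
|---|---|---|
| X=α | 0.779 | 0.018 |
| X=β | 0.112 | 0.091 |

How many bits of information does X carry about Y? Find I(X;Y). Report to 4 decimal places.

Marginals: p(X) = (0.7970, 0.2030), p(Y) = (0.8910, 0.1090).
I(X;Y) = Σ p(x,y)·log₂[p(x,y)/(p(x)p(y))].
  (α,a): 0.779·log₂(1.0970) = 0.10403
  (α,b): 0.018·log₂(0.2072) = -0.04088
  (β,a): 0.112·log₂(0.6192) = -0.07745
  (β,b): 0.091·log₂(4.1126) = 0.18565
Sum = 0.1714 bits.

0.1714 bits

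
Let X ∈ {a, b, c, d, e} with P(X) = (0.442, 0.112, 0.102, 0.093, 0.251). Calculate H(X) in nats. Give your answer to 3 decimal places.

H(X) = −Σ p·ln p.
  −(0.442)·ln(0.442) = 0.3609
  −(0.112)·ln(0.112) = 0.2452
  −(0.102)·ln(0.102) = 0.2328
  −(0.093)·ln(0.093) = 0.2209
  −(0.251)·ln(0.251) = 0.3470
Sum: 0.3609 + 0.2452 + 0.2328 + 0.2209 + 0.3470 = 1.407 nats.

1.407 nats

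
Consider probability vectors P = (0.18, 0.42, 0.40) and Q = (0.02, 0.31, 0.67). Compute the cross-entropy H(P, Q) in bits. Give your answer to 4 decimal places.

1.9567 bits

H(P,Q) = −Σ p·log₂ q.
  −0.18·log₂(0.02) = 1.01589
  −0.42·log₂(0.31) = 0.70966
  −0.40·log₂(0.67) = 0.23111
H(P,Q) = 1.9567 bits.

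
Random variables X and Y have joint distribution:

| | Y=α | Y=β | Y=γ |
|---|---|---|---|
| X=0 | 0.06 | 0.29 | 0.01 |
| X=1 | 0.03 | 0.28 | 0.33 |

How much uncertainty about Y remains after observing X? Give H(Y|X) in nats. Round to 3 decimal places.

Chain rule: H(Y|X) = H(X,Y) − H(X).
Marginals: p(X) = (0.3600, 0.6400), p(Y) = (0.0900, 0.5700, 0.3400).
H(X,Y) = 1.4013 nats; H(X) = 0.6534 nats.
H(Y|X) = 1.4013 − 0.6534 = 0.748 nats.

0.748 nats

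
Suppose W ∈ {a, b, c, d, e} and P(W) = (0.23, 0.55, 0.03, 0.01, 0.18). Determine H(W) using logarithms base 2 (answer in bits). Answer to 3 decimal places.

H(W) = −Σ p·log₂ p.
  −(0.23)·log₂(0.23) = 0.4877
  −(0.55)·log₂(0.55) = 0.4744
  −(0.03)·log₂(0.03) = 0.1518
  −(0.01)·log₂(0.01) = 0.0664
  −(0.18)·log₂(0.18) = 0.4453
Sum: 0.4877 + 0.4744 + 0.1518 + 0.0664 + 0.4453 = 1.626 bits.

1.626 bits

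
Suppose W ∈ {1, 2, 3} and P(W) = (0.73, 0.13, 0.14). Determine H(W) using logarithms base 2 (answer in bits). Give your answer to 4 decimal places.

H(W) = −Σ p·log₂ p.
  −(0.73)·log₂(0.73) = 0.33144
  −(0.13)·log₂(0.13) = 0.38264
  −(0.14)·log₂(0.14) = 0.39711
Sum: 0.33144 + 0.38264 + 0.39711 = 1.1112 bits.

1.1112 bits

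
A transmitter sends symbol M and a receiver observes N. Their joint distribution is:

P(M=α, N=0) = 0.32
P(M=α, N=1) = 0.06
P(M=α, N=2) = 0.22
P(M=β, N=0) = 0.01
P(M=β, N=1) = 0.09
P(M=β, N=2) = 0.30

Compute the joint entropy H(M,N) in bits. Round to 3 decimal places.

2.150 bits

H(M,N) = −Σ p(x,y)·log₂ p(x,y) over all 6 cells.
  cell (α,0): −0.32·log₂0.32 = 0.5260
  cell (α,1): −0.06·log₂0.06 = 0.2435
  cell (α,2): −0.22·log₂0.22 = 0.4806
  cell (β,0): −0.01·log₂0.01 = 0.0664
  cell (β,1): −0.09·log₂0.09 = 0.3127
  cell (β,2): −0.30·log₂0.30 = 0.5211
Sum = 2.150 bits.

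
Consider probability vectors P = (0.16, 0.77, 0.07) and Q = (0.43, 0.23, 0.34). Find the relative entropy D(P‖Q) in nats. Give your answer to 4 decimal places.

0.6616 nats

D(P‖Q) = Σ p·ln(p/q).
  0.16·ln(0.16/0.43) = -0.15818
  0.77·ln(0.77/0.23) = 0.93040
  0.07·ln(0.07/0.34) = -0.11063
D(P‖Q) = 0.6616 nats.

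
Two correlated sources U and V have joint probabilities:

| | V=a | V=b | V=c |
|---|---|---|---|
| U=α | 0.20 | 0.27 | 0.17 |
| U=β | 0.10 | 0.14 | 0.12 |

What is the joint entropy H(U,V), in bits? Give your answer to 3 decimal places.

H(U,V) = −Σ p(x,y)·log₂ p(x,y) over all 6 cells.
  cell (α,a): −0.20·log₂0.20 = 0.4644
  cell (α,b): −0.27·log₂0.27 = 0.5100
  cell (α,c): −0.17·log₂0.17 = 0.4346
  cell (β,a): −0.10·log₂0.10 = 0.3322
  cell (β,b): −0.14·log₂0.14 = 0.3971
  cell (β,c): −0.12·log₂0.12 = 0.3671
Sum = 2.505 bits.

2.505 bits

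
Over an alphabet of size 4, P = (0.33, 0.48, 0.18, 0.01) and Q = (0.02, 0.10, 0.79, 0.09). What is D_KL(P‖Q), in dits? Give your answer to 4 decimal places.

D(P‖Q) = Σ p·log₁₀(p/q).
  0.33·log₁₀(0.33/0.02) = 0.40177
  0.48·log₁₀(0.48/0.10) = 0.32700
  0.18·log₁₀(0.18/0.79) = -0.11562
  0.01·log₁₀(0.01/0.09) = -0.00954
D(P‖Q) = 0.6036 dits.

0.6036 dits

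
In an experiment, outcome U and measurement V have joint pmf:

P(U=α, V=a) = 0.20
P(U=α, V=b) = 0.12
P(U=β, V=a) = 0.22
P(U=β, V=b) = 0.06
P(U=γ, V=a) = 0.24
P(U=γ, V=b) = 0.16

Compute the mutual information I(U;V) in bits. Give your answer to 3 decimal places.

0.021 bits

Marginals: p(U) = (0.3200, 0.2800, 0.4000), p(V) = (0.6600, 0.3400).
I(U;V) = H(U) + H(V) − H(U,V).
H(U) = 1.5690, H(V) = 0.9248, H(U,V) = 2.4727.
I(U;V) = 1.5690 + 0.9248 − 2.4727 = 0.021 bits.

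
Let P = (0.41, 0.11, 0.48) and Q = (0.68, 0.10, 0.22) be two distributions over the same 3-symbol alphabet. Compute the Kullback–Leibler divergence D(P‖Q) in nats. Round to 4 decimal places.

D(P‖Q) = Σ p·ln(p/q).
  0.41·ln(0.41/0.68) = -0.20743
  0.11·ln(0.11/0.10) = 0.01048
  0.48·ln(0.48/0.22) = 0.37448
D(P‖Q) = 0.1775 nats.

0.1775 nats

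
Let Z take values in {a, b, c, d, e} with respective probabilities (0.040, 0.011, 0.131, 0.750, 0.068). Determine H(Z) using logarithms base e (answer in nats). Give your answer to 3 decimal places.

0.843 nats

H(Z) = −Σ p·ln p.
  −(0.040)·ln(0.040) = 0.1288
  −(0.011)·ln(0.011) = 0.0496
  −(0.131)·ln(0.131) = 0.2663
  −(0.750)·ln(0.750) = 0.2158
  −(0.068)·ln(0.068) = 0.1828
Sum: 0.1288 + 0.0496 + 0.2663 + 0.2158 + 0.1828 = 0.843 nats.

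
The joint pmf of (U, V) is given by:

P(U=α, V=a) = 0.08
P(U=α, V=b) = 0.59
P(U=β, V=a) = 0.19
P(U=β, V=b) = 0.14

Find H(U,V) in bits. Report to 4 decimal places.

1.5930 bits

H(U,V) = −Σ p(x,y)·log₂ p(x,y) over all 4 cells.
  cell (α,a): −0.08·log₂0.08 = 0.29151
  cell (α,b): −0.59·log₂0.59 = 0.44912
  cell (β,a): −0.19·log₂0.19 = 0.45523
  cell (β,b): −0.14·log₂0.14 = 0.39711
Sum = 1.5930 bits.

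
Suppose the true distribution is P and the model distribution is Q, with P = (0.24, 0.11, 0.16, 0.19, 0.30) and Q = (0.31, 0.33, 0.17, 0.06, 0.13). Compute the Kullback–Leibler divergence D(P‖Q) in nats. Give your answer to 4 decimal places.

D(P‖Q) = Σ p·ln(p/q).
  0.24·ln(0.24/0.31) = -0.06142
  0.11·ln(0.11/0.33) = -0.12085
  0.16·ln(0.16/0.17) = -0.00970
  0.19·ln(0.19/0.06) = 0.21901
  0.30·ln(0.30/0.13) = 0.25087
D(P‖Q) = 0.2779 nats.

0.2779 nats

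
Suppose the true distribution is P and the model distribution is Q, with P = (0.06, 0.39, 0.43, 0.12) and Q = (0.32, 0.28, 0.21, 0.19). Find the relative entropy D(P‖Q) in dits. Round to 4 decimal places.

D(P‖Q) = Σ p·log₁₀(p/q).
  0.06·log₁₀(0.06/0.32) = -0.04362
  0.39·log₁₀(0.39/0.28) = 0.05612
  0.43·log₁₀(0.43/0.21) = 0.13384
  0.12·log₁₀(0.12/0.19) = -0.02395
D(P‖Q) = 0.1224 dits.

0.1224 dits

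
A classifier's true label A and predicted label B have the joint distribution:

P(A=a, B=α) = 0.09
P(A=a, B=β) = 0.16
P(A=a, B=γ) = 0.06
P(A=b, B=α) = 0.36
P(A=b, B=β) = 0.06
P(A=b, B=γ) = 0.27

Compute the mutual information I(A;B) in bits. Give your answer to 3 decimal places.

Marginals: p(A) = (0.3100, 0.6900), p(B) = (0.4500, 0.2200, 0.3300).
I(A;B) = H(A) + H(B) − H(A,B).
H(A) = 0.8932, H(B) = 1.5268, H(A,B) = 2.2634.
I(A;B) = 0.8932 + 1.5268 − 2.2634 = 0.157 bits.

0.157 bits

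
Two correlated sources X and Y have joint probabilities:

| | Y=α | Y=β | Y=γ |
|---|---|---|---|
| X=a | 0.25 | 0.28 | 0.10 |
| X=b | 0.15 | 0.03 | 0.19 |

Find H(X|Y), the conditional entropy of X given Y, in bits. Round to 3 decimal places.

0.793 bits

Marginals: p(X) = (0.6300, 0.3700), p(Y) = (0.4000, 0.3100, 0.2900).
H(X|Y) = Σ p(Y) · H(X|Y=·).
  Y=α: p=0.4000, H(X|Y=α) = 0.9544
  Y=β: p=0.3100, H(X|Y=β) = 0.4587
  Y=γ: p=0.2900, H(X|Y=γ) = 0.9294
Weighted sum = 0.793 bits.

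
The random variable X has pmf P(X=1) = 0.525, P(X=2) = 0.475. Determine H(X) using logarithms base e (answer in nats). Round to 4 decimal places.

0.6919 nats

H(X) = −Σ p·ln p.
  −(0.525)·ln(0.525) = 0.33829
  −(0.475)·ln(0.475) = 0.35361
Sum: 0.33829 + 0.35361 = 0.6919 nats.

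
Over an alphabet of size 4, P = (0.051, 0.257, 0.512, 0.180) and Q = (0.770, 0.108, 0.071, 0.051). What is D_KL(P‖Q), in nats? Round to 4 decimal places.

D(P‖Q) = Σ p·ln(p/q).
  0.051·ln(0.051/0.770) = -0.13844
  0.257·ln(0.257/0.108) = 0.22280
  0.512·ln(0.512/0.071) = 1.01153
  0.180·ln(0.180/0.051) = 0.22700
D(P‖Q) = 1.3229 nats.

1.3229 nats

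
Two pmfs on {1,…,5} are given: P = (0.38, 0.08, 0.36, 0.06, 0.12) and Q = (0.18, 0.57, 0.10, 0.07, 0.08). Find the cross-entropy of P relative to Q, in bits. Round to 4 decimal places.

2.8683 bits

H(P,Q) = −Σ p·log₂ q.
  −0.38·log₂(0.18) = 0.94009
  −0.08·log₂(0.57) = 0.06488
  −0.36·log₂(0.10) = 1.19589
  −0.06·log₂(0.07) = 0.23019
  −0.12·log₂(0.08) = 0.43726
H(P,Q) = 2.8683 bits.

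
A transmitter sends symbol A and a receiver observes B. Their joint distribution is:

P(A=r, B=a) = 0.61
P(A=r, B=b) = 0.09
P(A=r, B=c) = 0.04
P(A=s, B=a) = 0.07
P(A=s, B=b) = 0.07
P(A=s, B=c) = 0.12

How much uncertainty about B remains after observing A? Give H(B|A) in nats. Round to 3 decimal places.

Marginals: p(A) = (0.7400, 0.2600), p(B) = (0.6800, 0.1600, 0.1600).
H(B|A) = Σ p(A) · H(B|A=·).
  A=r: p=0.7400, H(B|A=r) = 0.5732
  A=s: p=0.2600, H(B|A=s) = 1.0634
Weighted sum = 0.701 nats.

0.701 nats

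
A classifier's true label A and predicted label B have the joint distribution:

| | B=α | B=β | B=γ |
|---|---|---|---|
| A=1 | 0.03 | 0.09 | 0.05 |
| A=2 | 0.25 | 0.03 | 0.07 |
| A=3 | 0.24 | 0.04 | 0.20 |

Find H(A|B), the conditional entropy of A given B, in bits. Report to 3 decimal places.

1.305 bits

Chain rule: H(A|B) = H(A,B) − H(B).
Marginals: p(A) = (0.1700, 0.3500, 0.4800), p(B) = (0.5200, 0.1600, 0.3200).
H(A,B) = 2.7451 bits; H(B) = 1.4396 bits.
H(A|B) = 2.7451 − 1.4396 = 1.305 bits.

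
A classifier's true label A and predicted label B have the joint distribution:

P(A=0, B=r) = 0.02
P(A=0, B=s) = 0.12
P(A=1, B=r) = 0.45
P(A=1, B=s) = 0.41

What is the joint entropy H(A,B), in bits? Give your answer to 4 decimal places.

1.5257 bits

H(A,B) = −Σ p(x,y)·log₂ p(x,y) over all 4 cells.
  cell (0,r): −0.02·log₂0.02 = 0.11288
  cell (0,s): −0.12·log₂0.12 = 0.36707
  cell (1,r): −0.45·log₂0.45 = 0.51840
  cell (1,s): −0.41·log₂0.41 = 0.52738
Sum = 1.5257 bits.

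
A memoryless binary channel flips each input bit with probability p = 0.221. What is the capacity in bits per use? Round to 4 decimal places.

Binary symmetric channel: C = 1 − h₂(ε) where h₂ is the binary entropy function.
h₂(0.221) = −0.221·log₂0.221 − 0.779·log₂0.779 = 0.7620.
C = 1 − 0.7620 = 0.2380 bits per channel use.

0.2380 bits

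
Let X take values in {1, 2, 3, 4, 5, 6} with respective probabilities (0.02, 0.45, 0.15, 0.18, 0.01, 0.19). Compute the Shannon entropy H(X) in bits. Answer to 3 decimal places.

2.009 bits

H(X) = −Σ p·log₂ p.
  −(0.02)·log₂(0.02) = 0.1129
  −(0.45)·log₂(0.45) = 0.5184
  −(0.15)·log₂(0.15) = 0.4105
  −(0.18)·log₂(0.18) = 0.4453
  −(0.01)·log₂(0.01) = 0.0664
  −(0.19)·log₂(0.19) = 0.4552
Sum: 0.1129 + 0.5184 + 0.4105 + 0.4453 + 0.0664 + 0.4552 = 2.009 bits.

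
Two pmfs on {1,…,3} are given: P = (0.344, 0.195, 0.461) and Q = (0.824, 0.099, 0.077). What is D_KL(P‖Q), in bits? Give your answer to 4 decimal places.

0.9474 bits

D(P‖Q) = Σ p·log₂(p/q).
  0.344·log₂(0.344/0.824) = -0.43352
  0.195·log₂(0.195/0.099) = 0.19070
  0.461·log₂(0.461/0.077) = 1.19023
D(P‖Q) = 0.9474 bits.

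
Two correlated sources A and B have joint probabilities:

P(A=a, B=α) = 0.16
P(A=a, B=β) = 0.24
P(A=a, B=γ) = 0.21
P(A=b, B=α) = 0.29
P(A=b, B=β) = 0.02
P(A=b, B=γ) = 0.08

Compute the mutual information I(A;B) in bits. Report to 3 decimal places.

Marginals: p(A) = (0.6100, 0.3900), p(B) = (0.4500, 0.2600, 0.2900).
I(A;B) = H(A) + H(B) − H(A,B).
H(A) = 0.9648, H(B) = 1.5416, H(A,B) = 2.3123.
I(A;B) = 0.9648 + 1.5416 − 2.3123 = 0.194 bits.

0.194 bits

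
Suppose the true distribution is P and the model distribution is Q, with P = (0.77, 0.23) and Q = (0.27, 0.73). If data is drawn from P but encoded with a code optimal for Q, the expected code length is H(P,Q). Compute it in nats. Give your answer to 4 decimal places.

1.0806 nats

H(P,Q) = −Σ p·ln q.
  −0.77·ln(0.27) = 1.00819
  −0.23·ln(0.73) = 0.07238
H(P,Q) = 1.0806 nats.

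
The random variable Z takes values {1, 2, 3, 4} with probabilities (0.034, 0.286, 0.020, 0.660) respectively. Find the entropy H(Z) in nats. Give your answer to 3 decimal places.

0.825 nats

H(Z) = −Σ p·ln p.
  −(0.034)·ln(0.034) = 0.1150
  −(0.286)·ln(0.286) = 0.3580
  −(0.020)·ln(0.020) = 0.0782
  −(0.660)·ln(0.660) = 0.2742
Sum: 0.1150 + 0.3580 + 0.0782 + 0.2742 = 0.825 nats.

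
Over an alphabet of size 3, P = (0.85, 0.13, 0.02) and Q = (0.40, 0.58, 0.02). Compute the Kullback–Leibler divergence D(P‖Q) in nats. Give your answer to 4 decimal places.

D(P‖Q) = Σ p·ln(p/q).
  0.85·ln(0.85/0.40) = 0.64071
  0.13·ln(0.13/0.58) = -0.19441
  0.02·ln(0.02/0.02) = 0.00000
D(P‖Q) = 0.4463 nats.

0.4463 nats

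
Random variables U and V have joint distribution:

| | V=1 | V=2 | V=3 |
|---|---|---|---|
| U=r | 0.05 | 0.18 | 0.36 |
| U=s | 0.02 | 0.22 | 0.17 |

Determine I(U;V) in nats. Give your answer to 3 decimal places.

Marginals: p(U) = (0.5900, 0.4100), p(V) = (0.0700, 0.4000, 0.5300).
I(U;V) = Σ p(x,y)·ln[p(x,y)/(p(x)p(y))].
  (r,1): 0.05·ln(1.2107) = 0.0096
  (r,2): 0.18·ln(0.7627) = -0.0488
  (r,3): 0.36·ln(1.1513) = 0.0507
  (s,1): 0.02·ln(0.6969) = -0.0072
  (s,2): 0.22·ln(1.3415) = 0.0646
  (s,3): 0.17·ln(0.7823) = -0.0417
Sum = 0.027 nats.

0.027 nats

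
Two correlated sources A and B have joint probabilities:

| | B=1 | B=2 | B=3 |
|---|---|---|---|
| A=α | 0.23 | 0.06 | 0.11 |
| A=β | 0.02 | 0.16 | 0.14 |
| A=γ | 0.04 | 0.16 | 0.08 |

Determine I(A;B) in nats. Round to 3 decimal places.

Marginals: p(A) = (0.4000, 0.3200, 0.2800), p(B) = (0.2900, 0.3800, 0.3300).
I(A;B) = Σ p(x,y)·ln[p(x,y)/(p(x)p(y))].
  (α,1): 0.23·ln(1.9828) = 0.1574
  (α,2): 0.06·ln(0.3947) = -0.0558
  (α,3): 0.11·ln(0.8333) = -0.0201
  (β,1): 0.02·ln(0.2155) = -0.0307
  (β,2): 0.16·ln(1.3158) = 0.0439
  (β,3): 0.14·ln(1.3258) = 0.0395
  (γ,1): 0.04·ln(0.4926) = -0.0283
  (γ,2): 0.16·ln(1.5038) = 0.0653
  (γ,3): 0.08·ln(0.8658) = -0.0115
Sum = 0.160 nats.

0.160 nats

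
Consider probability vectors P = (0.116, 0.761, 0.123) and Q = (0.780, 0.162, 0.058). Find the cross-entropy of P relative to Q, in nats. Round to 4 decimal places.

1.7642 nats

H(P,Q) = −Σ p·ln q.
  −0.116·ln(0.780) = 0.02882
  −0.761·ln(0.162) = 1.38514
  −0.123·ln(0.058) = 0.35022
H(P,Q) = 1.7642 nats.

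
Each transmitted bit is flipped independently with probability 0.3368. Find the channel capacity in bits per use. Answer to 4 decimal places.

0.0783 bits

Binary symmetric channel: C = 1 − h₂(ε) where h₂ is the binary entropy function.
h₂(0.3368) = −0.3368·log₂0.3368 − 0.6632·log₂0.6632 = 0.9217.
C = 1 − 0.9217 = 0.0783 bits per channel use.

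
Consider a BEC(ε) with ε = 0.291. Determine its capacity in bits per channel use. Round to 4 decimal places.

0.7090 bits

Binary erasure channel: capacity C = 1 − ε.
C = 1 − 0.291 = 0.7090 bits per channel use.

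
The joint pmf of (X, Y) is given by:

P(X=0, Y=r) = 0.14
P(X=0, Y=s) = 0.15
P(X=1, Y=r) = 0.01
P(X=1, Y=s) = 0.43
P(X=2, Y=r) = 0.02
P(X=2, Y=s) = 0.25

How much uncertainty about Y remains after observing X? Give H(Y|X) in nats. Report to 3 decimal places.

0.320 nats

Chain rule: H(Y|X) = H(X,Y) − H(X).
Marginals: p(X) = (0.2900, 0.4400, 0.2700), p(Y) = (0.1700, 0.8300).
H(X,Y) = 1.3936 nats; H(X) = 1.0737 nats.
H(Y|X) = 1.3936 − 1.0737 = 0.320 nats.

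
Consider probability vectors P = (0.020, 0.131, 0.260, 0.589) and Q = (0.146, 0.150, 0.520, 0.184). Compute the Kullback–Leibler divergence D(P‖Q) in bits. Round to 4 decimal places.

0.6457 bits

D(P‖Q) = Σ p·log₂(p/q).
  0.020·log₂(0.020/0.146) = -0.05736
  0.131·log₂(0.131/0.150) = -0.02560
  0.260·log₂(0.260/0.520) = -0.26000
  0.589·log₂(0.589/0.184) = 0.98867
D(P‖Q) = 0.6457 bits.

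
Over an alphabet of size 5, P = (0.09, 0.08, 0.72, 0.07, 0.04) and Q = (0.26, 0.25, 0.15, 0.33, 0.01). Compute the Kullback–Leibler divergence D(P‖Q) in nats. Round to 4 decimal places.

0.8897 nats

D(P‖Q) = Σ p·ln(p/q).
  0.09·ln(0.09/0.26) = -0.09548
  0.08·ln(0.08/0.25) = -0.09115
  0.72·ln(0.72/0.15) = 1.12940
  0.07·ln(0.07/0.33) = -0.10854
  0.04·ln(0.04/0.01) = 0.05545
D(P‖Q) = 0.8897 nats.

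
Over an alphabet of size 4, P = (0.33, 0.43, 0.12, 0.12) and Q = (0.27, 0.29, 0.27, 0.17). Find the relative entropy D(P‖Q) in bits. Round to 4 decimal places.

D(P‖Q) = Σ p·log₂(p/q).
  0.33·log₂(0.33/0.27) = 0.09554
  0.43·log₂(0.43/0.29) = 0.24436
  0.12·log₂(0.12/0.27) = -0.14039
  0.12·log₂(0.12/0.17) = -0.06030
D(P‖Q) = 0.1392 bits.

0.1392 bits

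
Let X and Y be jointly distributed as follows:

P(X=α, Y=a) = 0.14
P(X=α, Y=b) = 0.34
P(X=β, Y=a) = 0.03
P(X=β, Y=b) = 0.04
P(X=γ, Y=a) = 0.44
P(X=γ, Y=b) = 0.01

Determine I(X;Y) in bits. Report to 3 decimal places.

Marginals: p(X) = (0.4800, 0.0700, 0.4500), p(Y) = (0.6100, 0.3900).
I(X;Y) = H(X) + H(Y) − H(X,Y).
H(X) = 1.2952, H(Y) = 0.9648, H(X,Y) = 1.8514.
I(X;Y) = 1.2952 + 0.9648 − 1.8514 = 0.409 bits.

0.409 bits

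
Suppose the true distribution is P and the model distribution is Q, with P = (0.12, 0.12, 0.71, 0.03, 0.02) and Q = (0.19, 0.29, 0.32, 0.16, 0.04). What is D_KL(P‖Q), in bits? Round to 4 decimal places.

D(P‖Q) = Σ p·log₂(p/q).
  0.12·log₂(0.12/0.19) = -0.07956
  0.12·log₂(0.12/0.29) = -0.15276
  0.71·log₂(0.71/0.32) = 0.81632
  0.03·log₂(0.03/0.16) = -0.07245
  0.02·log₂(0.02/0.04) = -0.02000
D(P‖Q) = 0.4916 bits.

0.4916 bits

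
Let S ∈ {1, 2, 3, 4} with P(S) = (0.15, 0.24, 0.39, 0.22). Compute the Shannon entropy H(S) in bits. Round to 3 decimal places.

1.915 bits

H(S) = −Σ p·log₂ p.
  −(0.15)·log₂(0.15) = 0.4105
  −(0.24)·log₂(0.24) = 0.4941
  −(0.39)·log₂(0.39) = 0.5298
  −(0.22)·log₂(0.22) = 0.4806
Sum: 0.4105 + 0.4941 + 0.5298 + 0.4806 = 1.915 bits.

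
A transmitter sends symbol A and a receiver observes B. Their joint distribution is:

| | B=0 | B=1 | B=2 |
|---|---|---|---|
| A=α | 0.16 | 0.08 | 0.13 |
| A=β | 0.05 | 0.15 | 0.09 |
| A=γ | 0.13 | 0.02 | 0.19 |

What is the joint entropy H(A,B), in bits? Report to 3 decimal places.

H(A,B) = −Σ p(x,y)·log₂ p(x,y) over all 9 cells.
  cell (α,0): −0.16·log₂0.16 = 0.4230
  cell (α,1): −0.08·log₂0.08 = 0.2915
  cell (α,2): −0.13·log₂0.13 = 0.3826
  cell (β,0): −0.05·log₂0.05 = 0.2161
  cell (β,1): −0.15·log₂0.15 = 0.4105
  cell (β,2): −0.09·log₂0.09 = 0.3127
  cell (γ,0): −0.13·log₂0.13 = 0.3826
  cell (γ,1): −0.02·log₂0.02 = 0.1129
  cell (γ,2): −0.19·log₂0.19 = 0.4552
Sum = 2.987 bits.

2.987 bits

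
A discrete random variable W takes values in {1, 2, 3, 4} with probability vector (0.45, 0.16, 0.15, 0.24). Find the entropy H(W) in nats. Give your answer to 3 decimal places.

H(W) = −Σ p·ln p.
  −(0.45)·ln(0.45) = 0.3593
  −(0.16)·ln(0.16) = 0.2932
  −(0.15)·ln(0.15) = 0.2846
  −(0.24)·ln(0.24) = 0.3425
Sum: 0.3593 + 0.2932 + 0.2846 + 0.3425 = 1.280 nats.

1.280 nats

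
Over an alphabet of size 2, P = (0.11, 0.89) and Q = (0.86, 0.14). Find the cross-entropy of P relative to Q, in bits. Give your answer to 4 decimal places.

2.5484 bits

H(P,Q) = −Σ p·log₂ q.
  −0.11·log₂(0.86) = 0.02394
  −0.89·log₂(0.14) = 2.52449
H(P,Q) = 2.5484 bits.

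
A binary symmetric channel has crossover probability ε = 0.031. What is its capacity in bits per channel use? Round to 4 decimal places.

0.8006 bits

Binary symmetric channel: C = 1 − h₂(ε) where h₂ is the binary entropy function.
h₂(0.031) = −0.031·log₂0.031 − 0.969·log₂0.969 = 0.1994.
C = 1 − 0.1994 = 0.8006 bits per channel use.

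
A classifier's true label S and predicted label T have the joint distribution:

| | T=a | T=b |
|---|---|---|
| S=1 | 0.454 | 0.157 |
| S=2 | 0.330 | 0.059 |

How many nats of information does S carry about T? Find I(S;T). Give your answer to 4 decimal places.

Marginals: p(S) = (0.6110, 0.3890), p(T) = (0.7840, 0.2160).
I(S;T) = Σ p(x,y)·ln[p(x,y)/(p(x)p(y))].
  (1,a): 0.454·ln(0.9478) = -0.02436
  (1,b): 0.157·ln(1.1896) = 0.02726
  (2,a): 0.330·ln(1.0821) = 0.02602
  (2,b): 0.059·ln(0.7022) = -0.02086
Sum = 0.0081 nats.

0.0081 nats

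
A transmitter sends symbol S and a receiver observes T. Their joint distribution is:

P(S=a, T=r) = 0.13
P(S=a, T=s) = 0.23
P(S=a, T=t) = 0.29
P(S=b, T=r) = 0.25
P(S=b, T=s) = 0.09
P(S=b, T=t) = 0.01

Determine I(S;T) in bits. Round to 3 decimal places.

0.244 bits

Marginals: p(S) = (0.6500, 0.3500), p(T) = (0.3800, 0.3200, 0.3000).
I(S;T) = Σ p(x,y)·log₂[p(x,y)/(p(x)p(y))].
  (a,r): 0.13·log₂(0.5263) = -0.1204
  (a,s): 0.23·log₂(1.1058) = 0.0334
  (a,t): 0.29·log₂(1.4872) = 0.1660
  (b,r): 0.25·log₂(1.8797) = 0.2276
  (b,s): 0.09·log₂(0.8036) = -0.0284
  (b,t): 0.01·log₂(0.0952) = -0.0339
Sum = 0.244 bits.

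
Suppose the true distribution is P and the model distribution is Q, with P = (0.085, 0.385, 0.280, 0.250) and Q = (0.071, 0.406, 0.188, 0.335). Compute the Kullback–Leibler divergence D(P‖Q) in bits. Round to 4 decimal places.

D(P‖Q) = Σ p·log₂(p/q).
  0.085·log₂(0.085/0.071) = 0.02207
  0.385·log₂(0.385/0.406) = -0.02950
  0.280·log₂(0.280/0.188) = 0.16091
  0.250·log₂(0.250/0.335) = -0.10556
D(P‖Q) = 0.0479 bits.

0.0479 bits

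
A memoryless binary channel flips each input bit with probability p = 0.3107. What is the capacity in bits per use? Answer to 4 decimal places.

Binary symmetric channel: C = 1 − h₂(ε) where h₂ is the binary entropy function.
h₂(0.3107) = −0.3107·log₂0.3107 − 0.6893·log₂0.6893 = 0.8940.
C = 1 − 0.8940 = 0.1060 bits per channel use.

0.1060 bits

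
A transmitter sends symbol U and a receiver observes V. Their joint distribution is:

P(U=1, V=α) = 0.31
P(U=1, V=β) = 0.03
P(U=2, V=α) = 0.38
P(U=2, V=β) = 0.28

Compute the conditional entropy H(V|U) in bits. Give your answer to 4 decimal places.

Marginals: p(U) = (0.3400, 0.6600), p(V) = (0.6900, 0.3100).
H(V|U) = Σ p(U) · H(V|U=·).
  U=1: p=0.3400, H(V|U=1) = 0.4306
  U=2: p=0.6600, H(V|U=2) = 0.9834
Weighted sum = 0.7954 bits.

0.7954 bits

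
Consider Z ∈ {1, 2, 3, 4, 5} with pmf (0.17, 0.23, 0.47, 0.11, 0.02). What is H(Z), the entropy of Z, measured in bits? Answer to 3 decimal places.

1.897 bits

H(Z) = −Σ p·log₂ p.
  −(0.17)·log₂(0.17) = 0.4346
  −(0.23)·log₂(0.23) = 0.4877
  −(0.47)·log₂(0.47) = 0.5120
  −(0.11)·log₂(0.11) = 0.3503
  −(0.02)·log₂(0.02) = 0.1129
Sum: 0.4346 + 0.4877 + 0.5120 + 0.3503 + 0.1129 = 1.897 bits.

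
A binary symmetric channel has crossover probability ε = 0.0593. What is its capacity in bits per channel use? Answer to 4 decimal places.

0.6753 bits

Binary symmetric channel: C = 1 − h₂(ε) where h₂ is the binary entropy function.
h₂(0.0593) = −0.0593·log₂0.0593 − 0.9407·log₂0.9407 = 0.3247.
C = 1 − 0.3247 = 0.6753 bits per channel use.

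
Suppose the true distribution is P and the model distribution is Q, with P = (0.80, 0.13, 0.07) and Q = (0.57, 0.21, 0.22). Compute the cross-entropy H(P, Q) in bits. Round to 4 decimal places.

1.0944 bits

H(P,Q) = −Σ p·log₂ q.
  −0.80·log₂(0.57) = 0.64877
  −0.13·log₂(0.21) = 0.29270
  −0.07·log₂(0.22) = 0.15291
H(P,Q) = 1.0944 bits.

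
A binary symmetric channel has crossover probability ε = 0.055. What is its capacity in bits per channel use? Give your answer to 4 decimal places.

0.6927 bits

Binary symmetric channel: C = 1 − h₂(ε) where h₂ is the binary entropy function.
h₂(0.055) = −0.055·log₂0.055 − 0.945·log₂0.945 = 0.3073.
C = 1 − 0.3073 = 0.6927 bits per channel use.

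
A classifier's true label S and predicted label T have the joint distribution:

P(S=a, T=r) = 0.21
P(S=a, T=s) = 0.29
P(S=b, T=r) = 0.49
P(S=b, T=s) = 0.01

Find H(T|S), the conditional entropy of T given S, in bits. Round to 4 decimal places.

0.5614 bits

Chain rule: H(T|S) = H(S,T) − H(S).
Marginals: p(S) = (0.5000, 0.5000), p(T) = (0.7000, 0.3000).
H(S,T) = 1.5614 bits; H(S) = 1.0000 bits.
H(T|S) = 1.5614 − 1.0000 = 0.5614 bits.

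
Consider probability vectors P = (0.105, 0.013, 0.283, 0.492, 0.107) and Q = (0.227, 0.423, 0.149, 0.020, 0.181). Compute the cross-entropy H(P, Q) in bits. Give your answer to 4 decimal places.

4.0587 bits

H(P,Q) = −Σ p·log₂ q.
  −0.105·log₂(0.227) = 0.22462
  −0.013·log₂(0.423) = 0.01614
  −0.283·log₂(0.149) = 0.77729
  −0.492·log₂(0.020) = 2.77678
  −0.107·log₂(0.181) = 0.26386
H(P,Q) = 4.0587 bits.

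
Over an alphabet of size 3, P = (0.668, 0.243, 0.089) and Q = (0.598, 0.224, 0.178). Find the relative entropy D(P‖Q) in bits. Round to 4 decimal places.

D(P‖Q) = Σ p·log₂(p/q).
  0.668·log₂(0.668/0.598) = 0.10668
  0.243·log₂(0.243/0.224) = 0.02854
  0.089·log₂(0.089/0.178) = -0.08900
D(P‖Q) = 0.0462 bits.

0.0462 bits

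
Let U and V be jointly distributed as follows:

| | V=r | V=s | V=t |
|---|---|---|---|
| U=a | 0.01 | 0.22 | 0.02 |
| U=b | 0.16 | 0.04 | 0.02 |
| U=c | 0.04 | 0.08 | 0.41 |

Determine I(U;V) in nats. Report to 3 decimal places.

Marginals: p(U) = (0.2500, 0.2200, 0.5300), p(V) = (0.2100, 0.3400, 0.4500).
I(U;V) = H(U) + H(V) − H(U,V).
H(U) = 1.0162, H(V) = 1.0539, H(U,V) = 1.6540.
I(U;V) = 1.0162 + 1.0539 − 1.6540 = 0.416 nats.

0.416 nats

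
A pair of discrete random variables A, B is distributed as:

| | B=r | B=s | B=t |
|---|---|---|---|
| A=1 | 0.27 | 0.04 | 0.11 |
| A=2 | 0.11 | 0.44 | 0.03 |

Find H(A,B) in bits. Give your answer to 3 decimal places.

H(A,B) = −Σ p(x,y)·log₂ p(x,y) over all 6 cells.
  cell (1,r): −0.27·log₂0.27 = 0.5100
  cell (1,s): −0.04·log₂0.04 = 0.1858
  cell (1,t): −0.11·log₂0.11 = 0.3503
  cell (2,r): −0.11·log₂0.11 = 0.3503
  cell (2,s): −0.44·log₂0.44 = 0.5211
  cell (2,t): −0.03·log₂0.03 = 0.1518
Sum = 2.069 bits.

2.069 bits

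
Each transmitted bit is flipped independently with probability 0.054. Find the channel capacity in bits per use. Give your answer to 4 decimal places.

Binary symmetric channel: C = 1 − h₂(ε) where h₂ is the binary entropy function.
h₂(0.054) = −0.054·log₂0.054 − 0.946·log₂0.946 = 0.3032.
C = 1 − 0.3032 = 0.6968 bits per channel use.

0.6968 bits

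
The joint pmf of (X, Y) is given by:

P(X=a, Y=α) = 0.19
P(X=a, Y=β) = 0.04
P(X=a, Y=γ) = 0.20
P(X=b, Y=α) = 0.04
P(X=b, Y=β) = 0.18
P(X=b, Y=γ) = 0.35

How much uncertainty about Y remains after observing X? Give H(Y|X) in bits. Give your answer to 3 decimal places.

Chain rule: H(Y|X) = H(X,Y) − H(X).
Marginals: p(X) = (0.4300, 0.5700), p(Y) = (0.2300, 0.2200, 0.5500).
H(X,Y) = 2.2665 bits; H(X) = 0.9858 bits.
H(Y|X) = 2.2665 − 0.9858 = 1.281 bits.

1.281 bits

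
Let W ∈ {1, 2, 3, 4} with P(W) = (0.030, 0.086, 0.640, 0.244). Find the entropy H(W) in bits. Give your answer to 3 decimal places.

H(W) = −Σ p·log₂ p.
  −(0.030)·log₂(0.030) = 0.1518
  −(0.086)·log₂(0.086) = 0.3044
  −(0.640)·log₂(0.640) = 0.4121
  −(0.244)·log₂(0.244) = 0.4966
Sum: 0.1518 + 0.3044 + 0.4121 + 0.4966 = 1.365 bits.

1.365 bits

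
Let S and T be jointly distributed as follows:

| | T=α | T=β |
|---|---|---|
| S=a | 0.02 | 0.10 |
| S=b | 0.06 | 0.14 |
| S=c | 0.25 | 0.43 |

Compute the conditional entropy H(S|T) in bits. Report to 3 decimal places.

Chain rule: H(S|T) = H(S,T) − H(T).
Marginals: p(S) = (0.1200, 0.2000, 0.6800), p(T) = (0.3300, 0.6700).
H(S,T) = 2.1093 bits; H(T) = 0.9149 bits.
H(S|T) = 2.1093 − 0.9149 = 1.194 bits.

1.194 bits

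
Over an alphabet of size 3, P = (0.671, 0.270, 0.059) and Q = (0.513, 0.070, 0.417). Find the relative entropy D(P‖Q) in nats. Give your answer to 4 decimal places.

D(P‖Q) = Σ p·ln(p/q).
  0.671·ln(0.671/0.513) = 0.18016
  0.270·ln(0.270/0.070) = 0.36448
  0.059·ln(0.059/0.417) = -0.11538
D(P‖Q) = 0.4293 nats.

0.4293 nats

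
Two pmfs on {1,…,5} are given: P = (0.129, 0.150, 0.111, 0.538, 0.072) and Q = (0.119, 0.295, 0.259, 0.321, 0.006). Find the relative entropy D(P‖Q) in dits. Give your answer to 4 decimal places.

D(P‖Q) = Σ p·log₁₀(p/q).
  0.129·log₁₀(0.129/0.119) = 0.00452
  0.150·log₁₀(0.150/0.295) = -0.04406
  0.111·log₁₀(0.111/0.259) = -0.04085
  0.538·log₁₀(0.538/0.321) = 0.12066
  0.072·log₁₀(0.072/0.006) = 0.07770
D(P‖Q) = 0.1180 dits.

0.1180 dits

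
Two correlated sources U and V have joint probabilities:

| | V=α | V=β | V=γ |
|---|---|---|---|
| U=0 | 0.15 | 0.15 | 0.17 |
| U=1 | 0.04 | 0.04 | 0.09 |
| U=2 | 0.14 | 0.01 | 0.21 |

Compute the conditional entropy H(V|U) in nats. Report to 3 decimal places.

0.970 nats

Marginals: p(U) = (0.4700, 0.1700, 0.3600), p(V) = (0.3300, 0.2000, 0.4700).
H(V|U) = Σ p(U) · H(V|U=·).
  U=0: p=0.4700, H(V|U=0) = 1.0968
  U=1: p=0.1700, H(V|U=1) = 1.0176
  U=2: p=0.3600, H(V|U=2) = 0.7812
Weighted sum = 0.970 nats.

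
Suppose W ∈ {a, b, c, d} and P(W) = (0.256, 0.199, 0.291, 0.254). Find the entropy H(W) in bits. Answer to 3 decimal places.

H(W) = −Σ p·log₂ p.
  −(0.256)·log₂(0.256) = 0.5032
  −(0.199)·log₂(0.199) = 0.4635
  −(0.291)·log₂(0.291) = 0.5182
  −(0.254)·log₂(0.254) = 0.5022
Sum: 0.5032 + 0.4635 + 0.5182 + 0.5022 = 1.987 bits.

1.987 bits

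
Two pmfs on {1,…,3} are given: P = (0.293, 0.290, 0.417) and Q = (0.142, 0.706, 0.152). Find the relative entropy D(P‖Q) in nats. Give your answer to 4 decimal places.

0.3750 nats

D(P‖Q) = Σ p·ln(p/q).
  0.293·ln(0.293/0.142) = 0.21223
  0.290·ln(0.290/0.706) = -0.25802
  0.417·ln(0.417/0.152) = 0.42084
D(P‖Q) = 0.3750 nats.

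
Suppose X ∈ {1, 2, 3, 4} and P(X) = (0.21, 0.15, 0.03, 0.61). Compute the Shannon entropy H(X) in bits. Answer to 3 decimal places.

1.470 bits

H(X) = −Σ p·log₂ p.
  −(0.21)·log₂(0.21) = 0.4728
  −(0.15)·log₂(0.15) = 0.4105
  −(0.03)·log₂(0.03) = 0.1518
  −(0.61)·log₂(0.61) = 0.4350
Sum: 0.4728 + 0.4105 + 0.1518 + 0.4350 = 1.470 bits.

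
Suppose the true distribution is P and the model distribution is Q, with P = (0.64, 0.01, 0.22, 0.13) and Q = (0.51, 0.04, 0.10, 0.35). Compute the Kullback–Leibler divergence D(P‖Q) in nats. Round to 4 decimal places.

0.1762 nats

D(P‖Q) = Σ p·ln(p/q).
  0.64·ln(0.64/0.51) = 0.14532
  0.01·ln(0.01/0.04) = -0.01386
  0.22·ln(0.22/0.10) = 0.17346
  0.13·ln(0.13/0.35) = -0.12875
D(P‖Q) = 0.1762 nats.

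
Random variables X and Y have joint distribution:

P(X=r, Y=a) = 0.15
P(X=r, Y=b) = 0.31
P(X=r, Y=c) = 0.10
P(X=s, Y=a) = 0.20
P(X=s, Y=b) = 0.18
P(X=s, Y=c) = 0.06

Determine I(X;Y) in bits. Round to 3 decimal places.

0.027 bits

Marginals: p(X) = (0.5600, 0.4400), p(Y) = (0.3500, 0.4900, 0.1600).
I(X;Y) = H(X) + H(Y) − H(X,Y).
H(X) = 0.9896, H(Y) = 1.4574, H(X,Y) = 2.4198.
I(X;Y) = 0.9896 + 1.4574 − 2.4198 = 0.027 bits.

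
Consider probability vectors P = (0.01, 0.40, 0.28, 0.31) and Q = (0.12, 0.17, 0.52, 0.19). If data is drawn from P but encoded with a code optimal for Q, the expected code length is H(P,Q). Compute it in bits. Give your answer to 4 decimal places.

2.0600 bits

H(P,Q) = −Σ p·log₂ q.
  −0.01·log₂(0.12) = 0.03059
  −0.40·log₂(0.17) = 1.02256
  −0.28·log₂(0.52) = 0.26416
  −0.31·log₂(0.19) = 0.74274
H(P,Q) = 2.0600 bits.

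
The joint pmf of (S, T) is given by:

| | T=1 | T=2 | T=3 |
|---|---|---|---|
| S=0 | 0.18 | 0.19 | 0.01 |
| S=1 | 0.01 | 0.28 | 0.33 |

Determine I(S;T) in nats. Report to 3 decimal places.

0.263 nats

Marginals: p(S) = (0.3800, 0.6200), p(T) = (0.1900, 0.4700, 0.3400).
I(S;T) = H(S) + H(T) − H(S,T).
H(S) = 0.6641, H(T) = 1.0372, H(S,T) = 1.4386.
I(S;T) = 0.6641 + 1.0372 − 1.4386 = 0.263 nats.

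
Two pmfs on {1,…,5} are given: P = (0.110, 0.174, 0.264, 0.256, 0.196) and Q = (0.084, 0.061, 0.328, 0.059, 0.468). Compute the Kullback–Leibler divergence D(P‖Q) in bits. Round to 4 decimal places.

D(P‖Q) = Σ p·log₂(p/q).
  0.110·log₂(0.110/0.084) = 0.04279
  0.174·log₂(0.174/0.061) = 0.26312
  0.264·log₂(0.264/0.328) = -0.08267
  0.256·log₂(0.256/0.059) = 0.54204
  0.196·log₂(0.196/0.468) = -0.24611
D(P‖Q) = 0.5192 bits.

0.5192 bits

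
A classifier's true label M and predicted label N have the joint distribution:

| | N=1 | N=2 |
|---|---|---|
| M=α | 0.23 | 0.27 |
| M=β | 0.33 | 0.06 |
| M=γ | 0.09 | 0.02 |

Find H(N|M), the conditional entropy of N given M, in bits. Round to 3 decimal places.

Chain rule: H(N|M) = H(M,N) − H(M).
Marginals: p(M) = (0.5000, 0.3900, 0.1100), p(N) = (0.6500, 0.3500).
H(M,N) = 2.1946 bits; H(M) = 1.3801 bits.
H(N|M) = 2.1946 − 1.3801 = 0.814 bits.

0.814 bits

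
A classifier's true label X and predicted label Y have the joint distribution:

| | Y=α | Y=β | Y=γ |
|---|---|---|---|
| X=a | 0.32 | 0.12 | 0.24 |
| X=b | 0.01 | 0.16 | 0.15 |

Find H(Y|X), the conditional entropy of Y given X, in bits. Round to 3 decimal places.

1.383 bits

Chain rule: H(Y|X) = H(X,Y) − H(X).
Marginals: p(X) = (0.6800, 0.3200), p(Y) = (0.3300, 0.2800, 0.3900).
H(X,Y) = 2.2872 bits; H(X) = 0.9044 bits.
H(Y|X) = 2.2872 − 0.9044 = 1.383 bits.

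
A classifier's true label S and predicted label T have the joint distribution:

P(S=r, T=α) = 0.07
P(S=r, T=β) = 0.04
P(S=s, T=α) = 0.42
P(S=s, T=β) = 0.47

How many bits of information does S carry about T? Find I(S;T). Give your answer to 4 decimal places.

0.0077 bits

Marginals: p(S) = (0.1100, 0.8900), p(T) = (0.4900, 0.5100).
I(S;T) = Σ p(x,y)·log₂[p(x,y)/(p(x)p(y))].
  (r,α): 0.07·log₂(1.2987) = 0.02639
  (r,β): 0.04·log₂(0.7130) = -0.01952
  (s,α): 0.42·log₂(0.9631) = -0.02279
  (s,β): 0.47·log₂(1.0355) = 0.02363
Sum = 0.0077 bits.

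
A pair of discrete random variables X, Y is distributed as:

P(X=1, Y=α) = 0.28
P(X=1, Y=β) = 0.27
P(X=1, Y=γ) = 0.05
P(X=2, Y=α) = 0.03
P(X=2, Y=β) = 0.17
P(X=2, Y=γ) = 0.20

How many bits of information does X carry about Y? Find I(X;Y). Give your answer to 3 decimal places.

0.225 bits

Marginals: p(X) = (0.6000, 0.4000), p(Y) = (0.3100, 0.4400, 0.2500).
I(X;Y) = Σ p(x,y)·log₂[p(x,y)/(p(x)p(y))].
  (1,α): 0.28·log₂(1.5054) = 0.1652
  (1,β): 0.27·log₂(1.0227) = 0.0088
  (1,γ): 0.05·log₂(0.3333) = -0.0792
  (2,α): 0.03·log₂(0.2419) = -0.0614
  (2,β): 0.17·log₂(0.9659) = -0.0085
  (2,γ): 0.20·log₂(2.0000) = 0.2000
Sum = 0.225 bits.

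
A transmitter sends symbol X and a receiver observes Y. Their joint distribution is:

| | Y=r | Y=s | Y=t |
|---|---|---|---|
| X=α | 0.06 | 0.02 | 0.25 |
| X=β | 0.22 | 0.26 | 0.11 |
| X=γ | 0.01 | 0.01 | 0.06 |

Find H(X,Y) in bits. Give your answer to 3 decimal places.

2.569 bits

H(X,Y) = −Σ p(x,y)·log₂ p(x,y) over all 9 cells.
  cell (α,r): −0.06·log₂0.06 = 0.2435
  cell (α,s): −0.02·log₂0.02 = 0.1129
  cell (α,t): −0.25·log₂0.25 = 0.5000
  cell (β,r): −0.22·log₂0.22 = 0.4806
  cell (β,s): −0.26·log₂0.26 = 0.5053
  cell (β,t): −0.11·log₂0.11 = 0.3503
  cell (γ,r): −0.01·log₂0.01 = 0.0664
  cell (γ,s): −0.01·log₂0.01 = 0.0664
  cell (γ,t): −0.06·log₂0.06 = 0.2435
Sum = 2.569 bits.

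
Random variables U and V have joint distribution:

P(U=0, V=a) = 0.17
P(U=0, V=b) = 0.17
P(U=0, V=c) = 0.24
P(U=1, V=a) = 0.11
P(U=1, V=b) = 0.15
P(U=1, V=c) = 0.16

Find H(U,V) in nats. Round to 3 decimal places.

1.766 nats

H(U,V) = −Σ p(x,y)·ln p(x,y) over all 6 cells.
  cell (0,a): −0.17·ln0.17 = 0.3012
  cell (0,b): −0.17·ln0.17 = 0.3012
  cell (0,c): −0.24·ln0.24 = 0.3425
  cell (1,a): −0.11·ln0.11 = 0.2428
  cell (1,b): −0.15·ln0.15 = 0.2846
  cell (1,c): −0.16·ln0.16 = 0.2932
Sum = 1.766 nats.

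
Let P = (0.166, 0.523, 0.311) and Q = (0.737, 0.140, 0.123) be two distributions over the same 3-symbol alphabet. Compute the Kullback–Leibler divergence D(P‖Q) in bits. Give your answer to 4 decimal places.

1.0536 bits

D(P‖Q) = Σ p·log₂(p/q).
  0.166·log₂(0.166/0.737) = -0.35698
  0.523·log₂(0.523/0.140) = 0.99442
  0.311·log₂(0.311/0.123) = 0.41620
D(P‖Q) = 1.0536 bits.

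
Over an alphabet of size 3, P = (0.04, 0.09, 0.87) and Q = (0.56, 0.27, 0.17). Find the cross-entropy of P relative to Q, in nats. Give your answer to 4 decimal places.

1.6826 nats

H(P,Q) = −Σ p·ln q.
  −0.04·ln(0.56) = 0.02319
  −0.09·ln(0.27) = 0.11784
  −0.87·ln(0.17) = 1.54160
H(P,Q) = 1.6826 nats.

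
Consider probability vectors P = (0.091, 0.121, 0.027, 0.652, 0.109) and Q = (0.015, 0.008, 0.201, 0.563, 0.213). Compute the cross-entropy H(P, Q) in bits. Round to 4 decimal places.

2.2403 bits

H(P,Q) = −Σ p·log₂ q.
  −0.091·log₂(0.015) = 0.55136
  −0.121·log₂(0.008) = 0.84286
  −0.027·log₂(0.201) = 0.06250
  −0.652·log₂(0.563) = 0.54037
  −0.109·log₂(0.213) = 0.24319
H(P,Q) = 2.2403 bits.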